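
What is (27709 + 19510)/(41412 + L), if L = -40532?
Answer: 47219/880 ≈ 53.658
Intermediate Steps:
(27709 + 19510)/(41412 + L) = (27709 + 19510)/(41412 - 40532) = 47219/880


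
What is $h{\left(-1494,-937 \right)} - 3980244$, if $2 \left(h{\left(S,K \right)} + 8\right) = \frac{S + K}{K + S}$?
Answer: $- \frac{7960503}{2} \approx -3.9803 \cdot 10^{6}$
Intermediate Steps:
$h{\left(S,K \right)} = - \frac{15}{2}$ ($h{\left(S,K \right)} = -8 + \frac{\left(S + K\right) \frac{1}{K + S}}{2} = -8 + \frac{\left(K + S\right) \frac{1}{K + S}}{2} = -8 + \frac{1}{2} \cdot 1 = -8 + \frac{1}{2} = - \frac{15}{2}$)
$h{\left(-1494,-937 \right)} - 3980244 = - \frac{15}{2} - 3980244 = - \frac{7960503}{2}$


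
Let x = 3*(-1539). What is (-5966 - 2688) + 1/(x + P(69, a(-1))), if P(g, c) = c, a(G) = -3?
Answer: -39981481/4620 ≈ -8654.0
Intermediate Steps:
x = -4617
(-5966 - 2688) + 1/(x + P(69, a(-1))) = (-5966 - 2688) + 1/(-4617 - 3) = -8654 + 1/(-4620) = -8654 - 1/4620 = -39981481/4620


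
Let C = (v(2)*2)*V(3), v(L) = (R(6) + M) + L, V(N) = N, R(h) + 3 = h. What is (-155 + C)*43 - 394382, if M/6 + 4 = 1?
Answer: -404401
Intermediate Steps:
M = -18 (M = -24 + 6*1 = -24 + 6 = -18)
R(h) = -3 + h
v(L) = -15 + L (v(L) = ((-3 + 6) - 18) + L = (3 - 18) + L = -15 + L)
C = -78 (C = ((-15 + 2)*2)*3 = -13*2*3 = -26*3 = -78)
(-155 + C)*43 - 394382 = (-155 - 78)*43 - 394382 = -233*43 - 394382 = -10019 - 394382 = -404401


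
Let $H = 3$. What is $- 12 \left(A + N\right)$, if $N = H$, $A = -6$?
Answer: $36$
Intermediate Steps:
$N = 3$
$- 12 \left(A + N\right) = - 12 \left(-6 + 3\right) = \left(-12\right) \left(-3\right) = 36$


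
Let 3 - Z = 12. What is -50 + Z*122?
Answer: -1148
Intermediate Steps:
Z = -9 (Z = 3 - 1*12 = 3 - 12 = -9)
-50 + Z*122 = -50 - 9*122 = -50 - 1098 = -1148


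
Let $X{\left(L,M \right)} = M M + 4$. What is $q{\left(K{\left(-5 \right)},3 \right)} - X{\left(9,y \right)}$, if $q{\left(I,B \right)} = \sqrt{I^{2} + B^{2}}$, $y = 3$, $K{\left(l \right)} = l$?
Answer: $-13 + \sqrt{34} \approx -7.1691$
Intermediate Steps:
$q{\left(I,B \right)} = \sqrt{B^{2} + I^{2}}$
$X{\left(L,M \right)} = 4 + M^{2}$ ($X{\left(L,M \right)} = M^{2} + 4 = 4 + M^{2}$)
$q{\left(K{\left(-5 \right)},3 \right)} - X{\left(9,y \right)} = \sqrt{3^{2} + \left(-5\right)^{2}} - \left(4 + 3^{2}\right) = \sqrt{9 + 25} - \left(4 + 9\right) = \sqrt{34} - 13 = -13 + \sqrt{34}$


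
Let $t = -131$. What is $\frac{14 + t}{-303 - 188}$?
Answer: $\frac{117}{491} \approx 0.23829$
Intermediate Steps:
$\frac{14 + t}{-303 - 188} = \frac{14 - 131}{-303 - 188} = - \frac{117}{-491} = \left(-117\right) \left(- \frac{1}{491}\right) = \frac{117}{491}$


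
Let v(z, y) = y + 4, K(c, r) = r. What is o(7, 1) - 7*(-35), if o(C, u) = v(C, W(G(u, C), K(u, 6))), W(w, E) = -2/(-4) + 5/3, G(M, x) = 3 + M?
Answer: 1507/6 ≈ 251.17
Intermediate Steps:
W(w, E) = 13/6 (W(w, E) = -2*(-¼) + 5*(⅓) = ½ + 5/3 = 13/6)
v(z, y) = 4 + y
o(C, u) = 37/6 (o(C, u) = 4 + 13/6 = 37/6)
o(7, 1) - 7*(-35) = 37/6 - 7*(-35) = 37/6 + 245 = 1507/6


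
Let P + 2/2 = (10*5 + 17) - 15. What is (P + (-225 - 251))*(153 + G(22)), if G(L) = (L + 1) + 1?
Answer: -75225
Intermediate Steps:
G(L) = 2 + L (G(L) = (1 + L) + 1 = 2 + L)
P = 51 (P = -1 + ((10*5 + 17) - 15) = -1 + ((50 + 17) - 15) = -1 + (67 - 15) = -1 + 52 = 51)
(P + (-225 - 251))*(153 + G(22)) = (51 + (-225 - 251))*(153 + (2 + 22)) = (51 - 476)*(153 + 24) = -425*177 = -75225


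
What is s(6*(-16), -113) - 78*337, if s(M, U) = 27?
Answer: -26259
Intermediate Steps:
s(6*(-16), -113) - 78*337 = 27 - 78*337 = 27 - 26286 = -26259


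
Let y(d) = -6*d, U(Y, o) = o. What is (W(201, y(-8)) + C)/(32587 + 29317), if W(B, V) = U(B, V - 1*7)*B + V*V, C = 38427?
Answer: 231/292 ≈ 0.79110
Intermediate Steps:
W(B, V) = V² + B*(-7 + V) (W(B, V) = (V - 1*7)*B + V*V = (V - 7)*B + V² = (-7 + V)*B + V² = B*(-7 + V) + V² = V² + B*(-7 + V))
(W(201, y(-8)) + C)/(32587 + 29317) = (((-6*(-8))² + 201*(-7 - 6*(-8))) + 38427)/(32587 + 29317) = ((48² + 201*(-7 + 48)) + 38427)/61904 = ((2304 + 201*41) + 38427)*(1/61904) = ((2304 + 8241) + 38427)*(1/61904) = (10545 + 38427)*(1/61904) = 48972*(1/61904) = 231/292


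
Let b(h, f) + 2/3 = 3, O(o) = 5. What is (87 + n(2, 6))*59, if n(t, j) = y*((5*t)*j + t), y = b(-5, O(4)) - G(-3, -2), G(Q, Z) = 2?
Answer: 19057/3 ≈ 6352.3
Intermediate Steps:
b(h, f) = 7/3 (b(h, f) = -⅔ + 3 = 7/3)
y = ⅓ (y = 7/3 - 1*2 = 7/3 - 2 = ⅓ ≈ 0.33333)
n(t, j) = t/3 + 5*j*t/3 (n(t, j) = ((5*t)*j + t)/3 = (5*j*t + t)/3 = (t + 5*j*t)/3 = t/3 + 5*j*t/3)
(87 + n(2, 6))*59 = (87 + (⅓)*2*(1 + 5*6))*59 = (87 + (⅓)*2*(1 + 30))*59 = (87 + (⅓)*2*31)*59 = (87 + 62/3)*59 = (323/3)*59 = 19057/3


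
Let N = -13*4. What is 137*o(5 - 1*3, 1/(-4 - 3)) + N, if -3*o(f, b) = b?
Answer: -955/21 ≈ -45.476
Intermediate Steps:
o(f, b) = -b/3
N = -52
137*o(5 - 1*3, 1/(-4 - 3)) + N = 137*(-1/(3*(-4 - 3))) - 52 = 137*(-⅓/(-7)) - 52 = 137*(-⅓*(-⅐)) - 52 = 137*(1/21) - 52 = 137/21 - 52 = -955/21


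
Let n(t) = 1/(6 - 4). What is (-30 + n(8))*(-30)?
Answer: 885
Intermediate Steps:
n(t) = 1/2
(-30 + n(8))*(-30) = (-30 + 1/2)*(-30) = -59/2*(-30) = 885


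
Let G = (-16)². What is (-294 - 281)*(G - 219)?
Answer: -21275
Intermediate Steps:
G = 256
(-294 - 281)*(G - 219) = (-294 - 281)*(256 - 219) = -575*37 = -21275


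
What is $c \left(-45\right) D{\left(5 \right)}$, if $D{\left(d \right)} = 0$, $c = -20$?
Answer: $0$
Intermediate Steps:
$c \left(-45\right) D{\left(5 \right)} = \left(-20\right) \left(-45\right) 0 = 900 \cdot 0 = 0$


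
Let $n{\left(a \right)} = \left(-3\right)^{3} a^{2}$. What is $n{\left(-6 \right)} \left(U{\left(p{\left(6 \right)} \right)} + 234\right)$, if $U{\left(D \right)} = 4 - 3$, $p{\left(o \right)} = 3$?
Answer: $-228420$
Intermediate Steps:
$n{\left(a \right)} = - 27 a^{2}$
$U{\left(D \right)} = 1$
$n{\left(-6 \right)} \left(U{\left(p{\left(6 \right)} \right)} + 234\right) = - 27 \left(-6\right)^{2} \left(1 + 234\right) = \left(-27\right) 36 \cdot 235 = \left(-972\right) 235 = -228420$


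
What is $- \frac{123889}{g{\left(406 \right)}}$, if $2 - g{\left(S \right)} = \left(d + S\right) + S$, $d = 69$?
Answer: $\frac{123889}{879} \approx 140.94$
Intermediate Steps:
$g{\left(S \right)} = -67 - 2 S$ ($g{\left(S \right)} = 2 - \left(\left(69 + S\right) + S\right) = 2 - \left(69 + 2 S\right) = -67 - 2 S$)
$- \frac{123889}{g{\left(406 \right)}} = - \frac{123889}{-67 - 812} = - \frac{123889}{-879} = \left(-123889\right) \left(- \frac{1}{879}\right) = \frac{123889}{879}$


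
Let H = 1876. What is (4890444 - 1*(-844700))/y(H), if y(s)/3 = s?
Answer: 1433786/1407 ≈ 1019.0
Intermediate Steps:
y(s) = 3*s
(4890444 - 1*(-844700))/y(H) = (4890444 - 1*(-844700))/((3*1876)) = (4890444 + 844700)/5628 = 5735144*(1/5628) = 1433786/1407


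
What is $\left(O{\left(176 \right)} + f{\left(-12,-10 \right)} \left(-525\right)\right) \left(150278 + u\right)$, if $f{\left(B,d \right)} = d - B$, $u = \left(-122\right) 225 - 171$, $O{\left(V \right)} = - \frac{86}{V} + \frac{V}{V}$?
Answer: $- \frac{11327987235}{88} \approx -1.2873 \cdot 10^{8}$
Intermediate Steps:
$O{\left(V \right)} = 1 - \frac{86}{V}$ ($O{\left(V \right)} = - \frac{86}{V} + 1 = 1 - \frac{86}{V}$)
$u = -27621$ ($u = -27450 - 171 = -27621$)
$\left(O{\left(176 \right)} + f{\left(-12,-10 \right)} \left(-525\right)\right) \left(150278 + u\right) = \left(\frac{-86 + 176}{176} + \left(-10 - -12\right) \left(-525\right)\right) \left(150278 - 27621\right) = \left(\frac{1}{176} \cdot 90 + \left(-10 + 12\right) \left(-525\right)\right) 122657 = \left(\frac{45}{88} + 2 \left(-525\right)\right) 122657 = \left(\frac{45}{88} - 1050\right) 122657 = \left(- \frac{92355}{88}\right) 122657 = - \frac{11327987235}{88}$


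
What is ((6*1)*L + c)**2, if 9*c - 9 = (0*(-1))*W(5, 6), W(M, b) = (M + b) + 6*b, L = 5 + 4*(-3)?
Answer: 1681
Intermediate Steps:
L = -7 (L = 5 - 12 = -7)
W(M, b) = M + 7*b
c = 1 (c = 1 + ((0*(-1))*(5 + 7*6))/9 = 1 + (0*(5 + 42))/9 = 1 + (0*47)/9 = 1 + (1/9)*0 = 1 + 0 = 1)
((6*1)*L + c)**2 = ((6*1)*(-7) + 1)**2 = (6*(-7) + 1)**2 = (-42 + 1)**2 = (-41)**2 = 1681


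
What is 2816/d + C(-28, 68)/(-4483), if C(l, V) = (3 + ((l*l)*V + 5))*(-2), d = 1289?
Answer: 150083088/5778587 ≈ 25.972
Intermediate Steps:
C(l, V) = -16 - 2*V*l² (C(l, V) = (3 + (l²*V + 5))*(-2) = (3 + (V*l² + 5))*(-2) = (3 + (5 + V*l²))*(-2) = (8 + V*l²)*(-2) = -16 - 2*V*l²)
2816/d + C(-28, 68)/(-4483) = 2816/1289 + (-16 - 2*68*(-28)²)/(-4483) = 2816*(1/1289) + (-16 - 2*68*784)*(-1/4483) = 2816/1289 + (-16 - 106624)*(-1/4483) = 2816/1289 - 106640*(-1/4483) = 2816/1289 + 106640/4483 = 150083088/5778587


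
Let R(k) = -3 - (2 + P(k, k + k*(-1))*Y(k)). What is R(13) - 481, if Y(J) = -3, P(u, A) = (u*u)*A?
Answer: -486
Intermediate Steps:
P(u, A) = A*u² (P(u, A) = u²*A = A*u²)
R(k) = -5 (R(k) = -3 - (2 + ((k + k*(-1))*k²)*(-3)) = -3 - (2 + ((k - k)*k²)*(-3)) = -3 - (2 + (0*k²)*(-3)) = -3 - (2 + 0*(-3)) = -3 - (2 + 0) = -3 - 1*2 = -3 - 2 = -5)
R(13) - 481 = -5 - 481 = -486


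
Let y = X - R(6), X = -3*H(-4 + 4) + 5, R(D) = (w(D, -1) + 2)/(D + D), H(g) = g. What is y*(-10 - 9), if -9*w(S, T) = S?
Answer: -836/9 ≈ -92.889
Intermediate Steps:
w(S, T) = -S/9
R(D) = (2 - D/9)/(2*D) (R(D) = (-D/9 + 2)/(D + D) = (2 - D/9)/((2*D)) = (2 - D/9)*(1/(2*D)) = (2 - D/9)/(2*D))
X = 5 (X = -3*(-4 + 4) + 5 = -3*0 + 5 = 0 + 5 = 5)
y = 44/9 (y = 5 - (18 - 1*6)/(18*6) = 5 - (18 - 6)/(18*6) = 5 - 12/(18*6) = 5 - 1*1/9 = 5 - 1/9 = 44/9 ≈ 4.8889)
y*(-10 - 9) = 44*(-10 - 9)/9 = (44/9)*(-19) = -836/9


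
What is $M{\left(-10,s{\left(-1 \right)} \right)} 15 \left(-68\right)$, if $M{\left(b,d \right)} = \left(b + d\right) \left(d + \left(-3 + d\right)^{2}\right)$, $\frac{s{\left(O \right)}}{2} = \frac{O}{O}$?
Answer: $24480$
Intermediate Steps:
$s{\left(O \right)} = 2$ ($s{\left(O \right)} = 2 \frac{O}{O} = 2 \cdot 1 = 2$)
$M{\left(-10,s{\left(-1 \right)} \right)} 15 \left(-68\right) = \left(2^{2} - 20 - 10 \left(-3 + 2\right)^{2} + 2 \left(-3 + 2\right)^{2}\right) 15 \left(-68\right) = \left(4 - 20 - 10 \left(-1\right)^{2} + 2 \left(-1\right)^{2}\right) 15 \left(-68\right) = \left(4 - 20 - 10 + 2 \cdot 1\right) 15 \left(-68\right) = \left(4 - 20 - 10 + 2\right) 15 \left(-68\right) = \left(-24\right) 15 \left(-68\right) = \left(-360\right) \left(-68\right) = 24480$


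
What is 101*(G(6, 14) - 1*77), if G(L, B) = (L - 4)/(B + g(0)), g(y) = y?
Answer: -54338/7 ≈ -7762.6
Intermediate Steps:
G(L, B) = (-4 + L)/B (G(L, B) = (L - 4)/(B + 0) = (-4 + L)/B)
101*(G(6, 14) - 1*77) = 101*((-4 + 6)/14 - 1*77) = 101*((1/14)*2 - 77) = 101*(⅐ - 77) = 101*(-538/7) = -54338/7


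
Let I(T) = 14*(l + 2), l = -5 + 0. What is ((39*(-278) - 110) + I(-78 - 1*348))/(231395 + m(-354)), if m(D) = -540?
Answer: -10994/230855 ≈ -0.047623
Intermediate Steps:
l = -5
I(T) = -42 (I(T) = 14*(-5 + 2) = 14*(-3) = -42)
((39*(-278) - 110) + I(-78 - 1*348))/(231395 + m(-354)) = ((39*(-278) - 110) - 42)/(231395 - 540) = ((-10842 - 110) - 42)/230855 = (-10952 - 42)*(1/230855) = -10994*1/230855 = -10994/230855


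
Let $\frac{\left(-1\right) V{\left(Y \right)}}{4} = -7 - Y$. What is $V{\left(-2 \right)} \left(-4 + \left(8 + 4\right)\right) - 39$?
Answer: $121$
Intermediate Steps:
$V{\left(Y \right)} = 28 + 4 Y$ ($V{\left(Y \right)} = - 4 \left(-7 - Y\right) = 28 + 4 Y$)
$V{\left(-2 \right)} \left(-4 + \left(8 + 4\right)\right) - 39 = \left(28 + 4 \left(-2\right)\right) \left(-4 + \left(8 + 4\right)\right) - 39 = \left(28 - 8\right) \left(-4 + 12\right) - 39 = 20 \cdot 8 - 39 = 160 - 39 = 121$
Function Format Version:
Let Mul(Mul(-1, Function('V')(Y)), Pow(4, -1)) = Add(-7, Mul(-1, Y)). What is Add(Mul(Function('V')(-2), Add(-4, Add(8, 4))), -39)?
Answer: 121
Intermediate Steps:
Function('V')(Y) = Add(28, Mul(4, Y)) (Function('V')(Y) = Mul(-4, Add(-7, Mul(-1, Y))) = Add(28, Mul(4, Y)))
Add(Mul(Function('V')(-2), Add(-4, Add(8, 4))), -39) = Add(Mul(Add(28, Mul(4, -2)), Add(-4, Add(8, 4))), -39) = Add(Mul(Add(28, -8), Add(-4, 12)), -39) = Add(Mul(20, 8), -39) = Add(160, -39) = 121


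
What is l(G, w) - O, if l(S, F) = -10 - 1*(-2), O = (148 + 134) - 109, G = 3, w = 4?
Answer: -181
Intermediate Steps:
O = 173 (O = 282 - 109 = 173)
l(S, F) = -8 (l(S, F) = -10 + 2 = -8)
l(G, w) - O = -8 - 1*173 = -8 - 173 = -181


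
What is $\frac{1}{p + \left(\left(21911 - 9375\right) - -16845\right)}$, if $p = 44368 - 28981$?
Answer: $\frac{1}{44768} \approx 2.2337 \cdot 10^{-5}$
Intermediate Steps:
$p = 15387$ ($p = 44368 - 28981 = 15387$)
$\frac{1}{p + \left(\left(21911 - 9375\right) - -16845\right)} = \frac{1}{15387 + \left(\left(21911 - 9375\right) - -16845\right)} = \frac{1}{15387 + \left(\left(21911 - 9375\right) + 16845\right)} = \frac{1}{15387 + \left(12536 + 16845\right)} = \frac{1}{15387 + 29381} = \frac{1}{44768}$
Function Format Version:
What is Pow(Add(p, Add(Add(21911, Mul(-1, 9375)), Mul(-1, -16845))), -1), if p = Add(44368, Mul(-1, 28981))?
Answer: Rational(1, 44768) ≈ 2.2337e-5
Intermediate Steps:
p = 15387 (p = Add(44368, -28981) = 15387)
Pow(Add(p, Add(Add(21911, Mul(-1, 9375)), Mul(-1, -16845))), -1) = Pow(Add(15387, Add(Add(21911, Mul(-1, 9375)), Mul(-1, -16845))), -1) = Pow(Add(15387, Add(Add(21911, -9375), 16845)), -1) = Pow(Add(15387, Add(12536, 16845)), -1) = Pow(Add(15387, 29381), -1) = Pow(44768, -1) = Rational(1, 44768)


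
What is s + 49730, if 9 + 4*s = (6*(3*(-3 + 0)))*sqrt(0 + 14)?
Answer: 198911/4 - 27*sqrt(14)/2 ≈ 49677.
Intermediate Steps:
s = -9/4 - 27*sqrt(14)/2 (s = -9/4 + ((6*(3*(-3 + 0)))*sqrt(0 + 14))/4 = -9/4 + ((6*(3*(-3)))*sqrt(14))/4 = -9/4 + ((6*(-9))*sqrt(14))/4 = -9/4 + (-54*sqrt(14))/4 = -9/4 - 27*sqrt(14)/2 ≈ -52.762)
s + 49730 = (-9/4 - 27*sqrt(14)/2) + 49730 = 198911/4 - 27*sqrt(14)/2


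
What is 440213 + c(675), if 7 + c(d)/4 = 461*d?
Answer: 1684885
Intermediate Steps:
c(d) = -28 + 1844*d (c(d) = -28 + 4*(461*d) = -28 + 1844*d)
440213 + c(675) = 440213 + (-28 + 1844*675) = 440213 + (-28 + 1244700) = 440213 + 1244672 = 1684885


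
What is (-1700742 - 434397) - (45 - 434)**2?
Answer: -2286460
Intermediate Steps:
(-1700742 - 434397) - (45 - 434)**2 = -2135139 - 1*(-389)**2 = -2135139 - 1*151321 = -2135139 - 151321 = -2286460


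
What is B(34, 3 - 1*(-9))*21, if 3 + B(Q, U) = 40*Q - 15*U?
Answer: 24717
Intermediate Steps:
B(Q, U) = -3 - 15*U + 40*Q (B(Q, U) = -3 + (40*Q - 15*U) = -3 + (-15*U + 40*Q) = -3 - 15*U + 40*Q)
B(34, 3 - 1*(-9))*21 = (-3 - 15*(3 - 1*(-9)) + 40*34)*21 = (-3 - 15*(3 + 9) + 1360)*21 = (-3 - 15*12 + 1360)*21 = (-3 - 180 + 1360)*21 = 1177*21 = 24717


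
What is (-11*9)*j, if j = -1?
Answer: 99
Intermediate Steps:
(-11*9)*j = -11*9*(-1) = -99*(-1) = 99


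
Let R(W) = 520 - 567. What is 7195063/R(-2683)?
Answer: -7195063/47 ≈ -1.5309e+5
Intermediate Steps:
R(W) = -47
7195063/R(-2683) = 7195063/(-47) = 7195063*(-1/47) = -7195063/47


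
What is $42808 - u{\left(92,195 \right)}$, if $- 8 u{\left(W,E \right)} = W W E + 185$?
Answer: $\frac{1993129}{8} \approx 2.4914 \cdot 10^{5}$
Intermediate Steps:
$u{\left(W,E \right)} = - \frac{185}{8} - \frac{E W^{2}}{8}$ ($u{\left(W,E \right)} = - \frac{W W E + 185}{8} = - \frac{W^{2} E + 185}{8} = - \frac{E W^{2} + 185}{8} = - \frac{185 + E W^{2}}{8} = - \frac{185}{8} - \frac{E W^{2}}{8}$)
$42808 - u{\left(92,195 \right)} = 42808 - \left(- \frac{185}{8} - \frac{195 \cdot 92^{2}}{8}\right) = 42808 - \left(- \frac{185}{8} - \frac{195}{8} \cdot 8464\right) = 42808 - \left(- \frac{185}{8} - 206310\right) = 42808 - - \frac{1650665}{8} = 42808 + \frac{1650665}{8} = \frac{1993129}{8}$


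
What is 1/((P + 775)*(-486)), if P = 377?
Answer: -1/559872 ≈ -1.7861e-6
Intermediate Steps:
1/((P + 775)*(-486)) = 1/((377 + 775)*(-486)) = -1/486/1152 = (1/1152)*(-1/486) = -1/559872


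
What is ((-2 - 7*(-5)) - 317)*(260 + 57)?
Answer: -90028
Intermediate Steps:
((-2 - 7*(-5)) - 317)*(260 + 57) = ((-2 + 35) - 317)*317 = (33 - 317)*317 = -284*317 = -90028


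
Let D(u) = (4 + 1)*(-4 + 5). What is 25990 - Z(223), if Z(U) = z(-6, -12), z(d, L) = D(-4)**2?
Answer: 25965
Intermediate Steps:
D(u) = 5 (D(u) = 5*1 = 5)
z(d, L) = 25 (z(d, L) = 5**2 = 25)
Z(U) = 25
25990 - Z(223) = 25990 - 1*25 = 25990 - 25 = 25965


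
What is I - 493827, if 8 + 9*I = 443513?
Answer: -1333646/3 ≈ -4.4455e+5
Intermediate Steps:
I = 147835/3 (I = -8/9 + (⅑)*443513 = -8/9 + 443513/9 = 147835/3 ≈ 49278.)
I - 493827 = 147835/3 - 493827 = -1333646/3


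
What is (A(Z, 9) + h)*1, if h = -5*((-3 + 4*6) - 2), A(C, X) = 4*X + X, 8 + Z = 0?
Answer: -50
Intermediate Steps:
Z = -8 (Z = -8 + 0 = -8)
A(C, X) = 5*X
h = -95 (h = -5*((-3 + 24) - 2) = -5*(21 - 2) = -5*19 = -95)
(A(Z, 9) + h)*1 = (5*9 - 95)*1 = (45 - 95)*1 = -50*1 = -50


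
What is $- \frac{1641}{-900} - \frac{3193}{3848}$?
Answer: $\frac{286739}{288600} \approx 0.99355$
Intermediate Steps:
$- \frac{1641}{-900} - \frac{3193}{3848} = \left(-1641\right) \left(- \frac{1}{900}\right) - \frac{3193}{3848} = \frac{547}{300} - \frac{3193}{3848} = \frac{286739}{288600}$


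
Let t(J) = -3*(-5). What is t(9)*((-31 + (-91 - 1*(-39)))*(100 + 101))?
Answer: -250245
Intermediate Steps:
t(J) = 15
t(9)*((-31 + (-91 - 1*(-39)))*(100 + 101)) = 15*((-31 + (-91 - 1*(-39)))*(100 + 101)) = 15*((-31 + (-91 + 39))*201) = 15*((-31 - 52)*201) = 15*(-83*201) = 15*(-16683) = -250245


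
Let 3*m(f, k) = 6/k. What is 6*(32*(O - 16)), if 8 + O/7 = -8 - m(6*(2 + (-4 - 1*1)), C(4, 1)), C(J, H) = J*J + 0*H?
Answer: -24744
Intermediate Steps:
C(J, H) = J**2 (C(J, H) = J**2 + 0 = J**2)
m(f, k) = 2/k (m(f, k) = (6/k)/3 = 2/k)
O = -903/8 (O = -56 + 7*(-8 - 2/(4**2)) = -56 + 7*(-8 - 2/16) = -56 + 7*(-8 - 1*1/8) = -56 + 7*(-8 - 1/8) = -56 + 7*(-65/8) = -56 - 455/8 = -903/8 ≈ -112.88)
6*(32*(O - 16)) = 6*(32*(-903/8 - 16)) = 6*(32*(-1031/8)) = 6*(-4124) = -24744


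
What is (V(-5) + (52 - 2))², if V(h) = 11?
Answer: 3721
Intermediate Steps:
(V(-5) + (52 - 2))² = (11 + (52 - 2))² = (11 + 50)² = 61² = 3721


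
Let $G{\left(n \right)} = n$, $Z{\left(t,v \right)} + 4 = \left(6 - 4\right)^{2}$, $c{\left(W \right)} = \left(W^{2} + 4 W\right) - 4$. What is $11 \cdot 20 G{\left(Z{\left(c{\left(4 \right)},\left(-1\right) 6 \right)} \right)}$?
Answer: $0$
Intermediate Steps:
$c{\left(W \right)} = -4 + W^{2} + 4 W$
$Z{\left(t,v \right)} = 0$ ($Z{\left(t,v \right)} = -4 + \left(6 - 4\right)^{2} = -4 + 2^{2} = -4 + 4 = 0$)
$11 \cdot 20 G{\left(Z{\left(c{\left(4 \right)},\left(-1\right) 6 \right)} \right)} = 11 \cdot 20 \cdot 0 = 220 \cdot 0 = 0$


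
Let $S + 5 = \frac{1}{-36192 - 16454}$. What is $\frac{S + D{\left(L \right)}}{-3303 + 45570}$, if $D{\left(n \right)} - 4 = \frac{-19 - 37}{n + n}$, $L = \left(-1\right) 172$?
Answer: $- \frac{25963}{1310727462} \approx -1.9808 \cdot 10^{-5}$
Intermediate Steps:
$L = -172$
$D{\left(n \right)} = 4 - \frac{28}{n}$ ($D{\left(n \right)} = 4 + \frac{-19 - 37}{n + n} = 4 - \frac{56}{2 n} = 4 - 56 \frac{1}{2 n} = 4 - \frac{28}{n}$)
$S = - \frac{263231}{52646}$ ($S = -5 + \frac{1}{-36192 - 16454} = -5 + \frac{1}{-52646} = -5 - \frac{1}{52646} = - \frac{263231}{52646} \approx -5.0$)
$\frac{S + D{\left(L \right)}}{-3303 + 45570} = \frac{- \frac{263231}{52646} + \left(4 - \frac{28}{-172}\right)}{-3303 + 45570} = \frac{- \frac{263231}{52646} + \left(4 - - \frac{7}{43}\right)}{42267} = \left(- \frac{263231}{52646} + \left(4 + \frac{7}{43}\right)\right) \frac{1}{42267} = \left(- \frac{263231}{52646} + \frac{179}{43}\right) \frac{1}{42267} = \left(- \frac{1895299}{2263778}\right) \frac{1}{42267} = - \frac{25963}{1310727462}$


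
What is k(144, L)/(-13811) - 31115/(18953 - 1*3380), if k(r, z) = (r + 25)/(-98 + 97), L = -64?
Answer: -427097428/215078703 ≈ -1.9858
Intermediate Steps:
k(r, z) = -25 - r (k(r, z) = (25 + r)/(-1) = (25 + r)*(-1) = -25 - r)
k(144, L)/(-13811) - 31115/(18953 - 1*3380) = (-25 - 1*144)/(-13811) - 31115/(18953 - 1*3380) = (-25 - 144)*(-1/13811) - 31115/(18953 - 3380) = -169*(-1/13811) - 31115/15573 = 169/13811 - 31115*1/15573 = 169/13811 - 31115/15573 = -427097428/215078703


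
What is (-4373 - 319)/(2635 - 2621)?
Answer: -2346/7 ≈ -335.14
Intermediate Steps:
(-4373 - 319)/(2635 - 2621) = -4692/14 = -4692*1/14 = -2346/7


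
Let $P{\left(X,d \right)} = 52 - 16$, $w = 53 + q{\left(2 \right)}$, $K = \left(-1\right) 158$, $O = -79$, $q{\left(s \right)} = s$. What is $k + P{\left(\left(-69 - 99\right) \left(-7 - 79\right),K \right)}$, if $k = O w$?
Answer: $-4309$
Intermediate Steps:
$K = -158$
$w = 55$ ($w = 53 + 2 = 55$)
$P{\left(X,d \right)} = 36$ ($P{\left(X,d \right)} = 52 - 16 = 36$)
$k = -4345$ ($k = \left(-79\right) 55 = -4345$)
$k + P{\left(\left(-69 - 99\right) \left(-7 - 79\right),K \right)} = -4345 + 36 = -4309$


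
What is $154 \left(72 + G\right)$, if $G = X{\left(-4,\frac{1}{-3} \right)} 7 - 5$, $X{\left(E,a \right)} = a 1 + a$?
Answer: $\frac{28798}{3} \approx 9599.3$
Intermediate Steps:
$X{\left(E,a \right)} = 2 a$ ($X{\left(E,a \right)} = a + a = 2 a$)
$G = - \frac{29}{3}$ ($G = \frac{2}{-3} \cdot 7 - 5 = 2 \left(- \frac{1}{3}\right) 7 - 5 = \left(- \frac{2}{3}\right) 7 - 5 = - \frac{14}{3} - 5 = - \frac{29}{3} \approx -9.6667$)
$154 \left(72 + G\right) = 154 \left(72 - \frac{29}{3}\right) = 154 \cdot \frac{187}{3} = \frac{28798}{3}$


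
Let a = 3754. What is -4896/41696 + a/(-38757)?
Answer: -10821283/50500371 ≈ -0.21428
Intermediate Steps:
-4896/41696 + a/(-38757) = -4896/41696 + 3754/(-38757) = -4896*1/41696 + 3754*(-1/38757) = -153/1303 - 3754/38757 = -10821283/50500371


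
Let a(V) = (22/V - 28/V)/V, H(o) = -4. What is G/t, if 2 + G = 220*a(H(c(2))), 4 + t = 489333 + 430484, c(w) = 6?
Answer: -169/1839626 ≈ -9.1866e-5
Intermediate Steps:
t = 919813 (t = -4 + (489333 + 430484) = -4 + 919817 = 919813)
a(V) = -6/V**2 (a(V) = (-6/V)/V = -6/V**2)
G = -169/2 (G = -2 + 220*(-6/(-4)**2) = -2 + 220*(-6*1/16) = -2 + 220*(-3/8) = -2 - 165/2 = -169/2 ≈ -84.500)
G/t = -169/2/919813 = -169/2*1/919813 = -169/1839626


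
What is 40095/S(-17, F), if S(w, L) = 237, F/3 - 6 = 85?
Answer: 13365/79 ≈ 169.18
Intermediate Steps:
F = 273 (F = 18 + 3*85 = 18 + 255 = 273)
40095/S(-17, F) = 40095/237 = 40095*(1/237) = 13365/79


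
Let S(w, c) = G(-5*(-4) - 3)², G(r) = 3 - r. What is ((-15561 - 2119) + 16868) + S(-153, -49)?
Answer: -616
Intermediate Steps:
S(w, c) = 196 (S(w, c) = (3 - (-5*(-4) - 3))² = (3 - (20 - 3))² = (3 - 1*17)² = (3 - 17)² = (-14)² = 196)
((-15561 - 2119) + 16868) + S(-153, -49) = ((-15561 - 2119) + 16868) + 196 = (-17680 + 16868) + 196 = -812 + 196 = -616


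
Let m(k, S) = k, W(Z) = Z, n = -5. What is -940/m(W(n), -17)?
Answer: 188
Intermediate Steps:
-940/m(W(n), -17) = -940/(-5) = -940*(-1/5) = 188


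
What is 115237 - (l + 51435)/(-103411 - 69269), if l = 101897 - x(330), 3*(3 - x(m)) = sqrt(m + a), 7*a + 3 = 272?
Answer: 19899278489/172680 + sqrt(18053)/3626280 ≈ 1.1524e+5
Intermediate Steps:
a = 269/7 (a = -3/7 + (1/7)*272 = -3/7 + 272/7 = 269/7 ≈ 38.429)
x(m) = 3 - sqrt(269/7 + m)/3 (x(m) = 3 - sqrt(m + 269/7)/3 = 3 - sqrt(269/7 + m)/3)
l = 101894 + sqrt(18053)/21 (l = 101897 - (3 - sqrt(1883 + 49*330)/21) = 101897 - (3 - sqrt(1883 + 16170)/21) = 101897 - (3 - sqrt(18053)/21) = 101897 + (-3 + sqrt(18053)/21) = 101894 + sqrt(18053)/21 ≈ 1.0190e+5)
115237 - (l + 51435)/(-103411 - 69269) = 115237 - ((101894 + sqrt(18053)/21) + 51435)/(-103411 - 69269) = 115237 - (153329 + sqrt(18053)/21)/(-172680) = 115237 - (153329 + sqrt(18053)/21)*(-1)/172680 = 115237 - (-153329/172680 - sqrt(18053)/3626280) = 115237 + (153329/172680 + sqrt(18053)/3626280) = 19899278489/172680 + sqrt(18053)/3626280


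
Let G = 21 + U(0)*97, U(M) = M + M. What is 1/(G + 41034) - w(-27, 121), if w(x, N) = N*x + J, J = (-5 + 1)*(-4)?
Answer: 133469806/41055 ≈ 3251.0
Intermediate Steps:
U(M) = 2*M
J = 16 (J = -4*(-4) = 16)
G = 21 (G = 21 + (2*0)*97 = 21 + 0*97 = 21 + 0 = 21)
w(x, N) = 16 + N*x (w(x, N) = N*x + 16 = 16 + N*x)
1/(G + 41034) - w(-27, 121) = 1/(21 + 41034) - (16 + 121*(-27)) = 1/41055 - (16 - 3267) = 1/41055 - 1*(-3251) = 1/41055 + 3251 = 133469806/41055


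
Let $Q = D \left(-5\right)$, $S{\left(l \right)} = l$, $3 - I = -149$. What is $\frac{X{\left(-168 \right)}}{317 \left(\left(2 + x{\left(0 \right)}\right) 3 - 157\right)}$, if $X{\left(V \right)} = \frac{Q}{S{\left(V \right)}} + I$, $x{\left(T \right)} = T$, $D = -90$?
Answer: $- \frac{4181}{1340276} \approx -0.0031195$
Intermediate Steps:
$I = 152$ ($I = 3 - -149 = 3 + 149 = 152$)
$Q = 450$ ($Q = \left(-90\right) \left(-5\right) = 450$)
$X{\left(V \right)} = 152 + \frac{450}{V}$ ($X{\left(V \right)} = \frac{450}{V} + 152 = 152 + \frac{450}{V}$)
$\frac{X{\left(-168 \right)}}{317 \left(\left(2 + x{\left(0 \right)}\right) 3 - 157\right)} = \frac{152 + \frac{450}{-168}}{317 \left(\left(2 + 0\right) 3 - 157\right)} = \frac{152 + 450 \left(- \frac{1}{168}\right)}{317 \left(2 \cdot 3 - 157\right)} = \frac{152 - \frac{75}{28}}{317 \left(6 - 157\right)} = \frac{4181}{28 \cdot 317 \left(-151\right)} = \frac{4181}{28 \left(-47867\right)} = \frac{4181}{28} \left(- \frac{1}{47867}\right) = - \frac{4181}{1340276}$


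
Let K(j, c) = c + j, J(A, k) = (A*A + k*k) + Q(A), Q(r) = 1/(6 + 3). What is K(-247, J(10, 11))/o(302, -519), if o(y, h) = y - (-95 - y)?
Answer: -1/27 ≈ -0.037037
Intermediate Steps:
o(y, h) = 95 + 2*y (o(y, h) = y + (95 + y) = 95 + 2*y)
Q(r) = ⅑ (Q(r) = 1/9 = ⅑)
J(A, k) = ⅑ + A² + k² (J(A, k) = (A*A + k*k) + ⅑ = (A² + k²) + ⅑ = ⅑ + A² + k²)
K(-247, J(10, 11))/o(302, -519) = ((⅑ + 10² + 11²) - 247)/(95 + 2*302) = ((⅑ + 100 + 121) - 247)/(95 + 604) = (1990/9 - 247)/699 = -233/9*1/699 = -1/27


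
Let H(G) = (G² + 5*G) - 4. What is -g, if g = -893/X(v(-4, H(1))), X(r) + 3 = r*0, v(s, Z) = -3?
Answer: -893/3 ≈ -297.67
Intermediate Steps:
H(G) = -4 + G² + 5*G
X(r) = -3 (X(r) = -3 + r*0 = -3 + 0 = -3)
g = 893/3 (g = -893/(-3) = -893*(-⅓) = 893/3 ≈ 297.67)
-g = -1*893/3 = -893/3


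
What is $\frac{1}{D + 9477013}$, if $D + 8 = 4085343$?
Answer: $\frac{1}{13562348} \approx 7.3734 \cdot 10^{-8}$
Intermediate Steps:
$D = 4085335$ ($D = -8 + 4085343 = 4085335$)
$\frac{1}{D + 9477013} = \frac{1}{4085335 + 9477013} = \frac{1}{13562348}$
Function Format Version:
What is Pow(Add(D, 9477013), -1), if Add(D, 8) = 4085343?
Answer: Rational(1, 13562348) ≈ 7.3734e-8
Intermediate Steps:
D = 4085335 (D = Add(-8, 4085343) = 4085335)
Pow(Add(D, 9477013), -1) = Pow(Add(4085335, 9477013), -1) = Pow(13562348, -1) = Rational(1, 13562348)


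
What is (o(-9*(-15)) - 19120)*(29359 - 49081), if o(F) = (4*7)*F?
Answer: 302535480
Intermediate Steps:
o(F) = 28*F
(o(-9*(-15)) - 19120)*(29359 - 49081) = (28*(-9*(-15)) - 19120)*(29359 - 49081) = (28*135 - 19120)*(-19722) = (3780 - 19120)*(-19722) = -15340*(-19722) = 302535480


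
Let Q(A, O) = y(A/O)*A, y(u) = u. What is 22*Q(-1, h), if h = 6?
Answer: 11/3 ≈ 3.6667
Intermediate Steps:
Q(A, O) = A²/O (Q(A, O) = (A/O)*A = A²/O)
22*Q(-1, h) = 22*((-1)²/6) = 22*(1*(⅙)) = 22*(⅙) = 11/3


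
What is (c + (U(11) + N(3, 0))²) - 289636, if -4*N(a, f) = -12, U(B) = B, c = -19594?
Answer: -309034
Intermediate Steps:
N(a, f) = 3 (N(a, f) = -¼*(-12) = 3)
(c + (U(11) + N(3, 0))²) - 289636 = (-19594 + (11 + 3)²) - 289636 = (-19594 + 14²) - 289636 = (-19594 + 196) - 289636 = -19398 - 289636 = -309034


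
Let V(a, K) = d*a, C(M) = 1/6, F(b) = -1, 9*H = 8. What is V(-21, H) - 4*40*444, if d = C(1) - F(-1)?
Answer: -142129/2 ≈ -71065.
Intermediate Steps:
H = 8/9 (H = (1/9)*8 = 8/9 ≈ 0.88889)
C(M) = 1/6
d = 7/6 (d = 1/6 - 1*(-1) = 1/6 + 1 = 7/6 ≈ 1.1667)
V(a, K) = 7*a/6
V(-21, H) - 4*40*444 = (7/6)*(-21) - 4*40*444 = -49/2 - 160*444 = -49/2 - 71040 = -142129/2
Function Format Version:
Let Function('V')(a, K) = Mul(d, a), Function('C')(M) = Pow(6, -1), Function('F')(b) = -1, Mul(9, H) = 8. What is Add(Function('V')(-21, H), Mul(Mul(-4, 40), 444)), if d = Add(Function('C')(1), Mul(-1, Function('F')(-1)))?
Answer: Rational(-142129, 2) ≈ -71065.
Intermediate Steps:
H = Rational(8, 9) (H = Mul(Rational(1, 9), 8) = Rational(8, 9) ≈ 0.88889)
Function('C')(M) = Rational(1, 6)
d = Rational(7, 6) (d = Add(Rational(1, 6), Mul(-1, -1)) = Add(Rational(1, 6), 1) = Rational(7, 6) ≈ 1.1667)
Function('V')(a, K) = Mul(Rational(7, 6), a)
Add(Function('V')(-21, H), Mul(Mul(-4, 40), 444)) = Add(Mul(Rational(7, 6), -21), Mul(Mul(-4, 40), 444)) = Add(Rational(-49, 2), Mul(-160, 444)) = Add(Rational(-49, 2), -71040) = Rational(-142129, 2)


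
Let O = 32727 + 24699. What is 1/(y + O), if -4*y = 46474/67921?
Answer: 135842/7800839455 ≈ 1.7414e-5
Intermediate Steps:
O = 57426
y = -23237/135842 (y = -23237/(2*67921) = -1/4*46474/67921 = -23237/135842 ≈ -0.17106)
1/(y + O) = 1/(-23237/135842 + 57426) = 1/(7800839455/135842) = 135842/7800839455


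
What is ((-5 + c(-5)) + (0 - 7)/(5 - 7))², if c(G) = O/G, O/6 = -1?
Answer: 9/100 ≈ 0.090000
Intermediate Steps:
O = -6 (O = 6*(-1) = -6)
c(G) = -6/G
((-5 + c(-5)) + (0 - 7)/(5 - 7))² = ((-5 - 6/(-5)) + (0 - 7)/(5 - 7))² = ((-5 - 6*(-⅕)) - 7/(-2))² = ((-5 + 6/5) - 7*(-½))² = (-19/5 + 7/2)² = (-3/10)² = 9/100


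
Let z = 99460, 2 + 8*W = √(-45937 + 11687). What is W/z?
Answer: -1/397840 + I*√1370/159136 ≈ -2.5136e-6 + 0.00023259*I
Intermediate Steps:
W = -¼ + 5*I*√1370/8 (W = -¼ + √(-45937 + 11687)/8 = -¼ + √(-34250)/8 = -¼ + (5*I*√1370)/8 = -¼ + 5*I*√1370/8 ≈ -0.25 + 23.133*I)
W/z = (-¼ + 5*I*√1370/8)/99460 = (-¼ + 5*I*√1370/8)*(1/99460) = -1/397840 + I*√1370/159136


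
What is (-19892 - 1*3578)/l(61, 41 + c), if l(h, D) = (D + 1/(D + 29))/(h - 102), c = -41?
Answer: 27905830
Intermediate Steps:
l(h, D) = (D + 1/(29 + D))/(-102 + h)
(-19892 - 1*3578)/l(61, 41 + c) = (-19892 - 1*3578)/(((1 + (41 - 41)² + 29*(41 - 41))/(-2958 - 102*(41 - 41) + 29*61 + (41 - 41)*61))) = (-19892 - 3578)/(((1 + 0² + 29*0)/(-2958 - 102*0 + 1769 + 0*61))) = -23470*(-2958 + 0 + 1769 + 0)/(1 + 0 + 0) = -23470/(1/(-1189)) = -23470/((-1/1189*1)) = -23470/(-1/1189) = -23470*(-1189) = 27905830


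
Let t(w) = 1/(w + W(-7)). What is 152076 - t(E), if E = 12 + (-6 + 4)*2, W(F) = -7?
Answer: 152075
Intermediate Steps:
E = 8 (E = 12 - 2*2 = 12 - 4 = 8)
t(w) = 1/(-7 + w) (t(w) = 1/(w - 7) = 1/(-7 + w))
152076 - t(E) = 152076 - 1/(-7 + 8) = 152076 - 1/1 = 152076 - 1*1 = 152076 - 1 = 152075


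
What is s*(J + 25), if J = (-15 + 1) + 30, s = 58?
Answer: 2378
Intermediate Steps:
J = 16 (J = -14 + 30 = 16)
s*(J + 25) = 58*(16 + 25) = 58*41 = 2378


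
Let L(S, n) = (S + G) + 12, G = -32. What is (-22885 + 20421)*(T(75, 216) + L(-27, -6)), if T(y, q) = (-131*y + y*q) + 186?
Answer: -16050496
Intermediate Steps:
T(y, q) = 186 - 131*y + q*y (T(y, q) = (-131*y + q*y) + 186 = 186 - 131*y + q*y)
L(S, n) = -20 + S (L(S, n) = (S - 32) + 12 = (-32 + S) + 12 = -20 + S)
(-22885 + 20421)*(T(75, 216) + L(-27, -6)) = (-22885 + 20421)*((186 - 131*75 + 216*75) + (-20 - 27)) = -2464*((186 - 9825 + 16200) - 47) = -2464*(6561 - 47) = -2464*6514 = -16050496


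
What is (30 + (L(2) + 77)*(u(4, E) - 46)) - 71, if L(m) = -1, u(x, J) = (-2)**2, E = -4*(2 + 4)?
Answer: -3233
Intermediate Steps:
E = -24 (E = -4*6 = -24)
u(x, J) = 4
(30 + (L(2) + 77)*(u(4, E) - 46)) - 71 = (30 + (-1 + 77)*(4 - 46)) - 71 = (30 + 76*(-42)) - 71 = (30 - 3192) - 71 = -3162 - 71 = -3233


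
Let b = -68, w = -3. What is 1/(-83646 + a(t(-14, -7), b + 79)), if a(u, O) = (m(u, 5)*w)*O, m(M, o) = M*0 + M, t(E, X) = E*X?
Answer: -1/86880 ≈ -1.1510e-5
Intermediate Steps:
m(M, o) = M (m(M, o) = 0 + M = M)
a(u, O) = -3*O*u (a(u, O) = (u*(-3))*O = (-3*u)*O = -3*O*u)
1/(-83646 + a(t(-14, -7), b + 79)) = 1/(-83646 - 3*(-68 + 79)*(-14*(-7))) = 1/(-83646 - 3*11*98) = 1/(-83646 - 3234) = 1/(-86880) = -1/86880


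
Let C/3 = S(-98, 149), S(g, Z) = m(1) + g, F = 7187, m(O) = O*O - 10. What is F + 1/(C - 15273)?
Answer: 112074077/15594 ≈ 7187.0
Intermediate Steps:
m(O) = -10 + O**2 (m(O) = O**2 - 10 = -10 + O**2)
S(g, Z) = -9 + g (S(g, Z) = (-10 + 1**2) + g = (-10 + 1) + g = -9 + g)
C = -321 (C = 3*(-9 - 98) = 3*(-107) = -321)
F + 1/(C - 15273) = 7187 + 1/(-321 - 15273) = 7187 + 1/(-15594) = 7187 - 1/15594 = 112074077/15594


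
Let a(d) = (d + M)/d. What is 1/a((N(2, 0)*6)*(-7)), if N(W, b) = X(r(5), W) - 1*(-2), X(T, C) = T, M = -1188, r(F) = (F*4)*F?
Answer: 119/152 ≈ 0.78290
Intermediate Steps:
r(F) = 4*F² (r(F) = (4*F)*F = 4*F²)
N(W, b) = 102 (N(W, b) = 4*5² - 1*(-2) = 4*25 + 2 = 100 + 2 = 102)
a(d) = (-1188 + d)/d (a(d) = (d - 1188)/d = (-1188 + d)/d)
1/a((N(2, 0)*6)*(-7)) = 1/((-1188 + (102*6)*(-7))/(((102*6)*(-7)))) = 1/((-1188 + 612*(-7))/((612*(-7)))) = 1/((-1188 - 4284)/(-4284)) = 1/(-1/4284*(-5472)) = 1/(152/119) = 119/152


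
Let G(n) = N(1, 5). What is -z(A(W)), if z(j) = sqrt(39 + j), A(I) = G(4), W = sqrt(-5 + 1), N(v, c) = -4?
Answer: -sqrt(35) ≈ -5.9161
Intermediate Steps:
W = 2*I (W = sqrt(-4) = 2*I ≈ 2.0*I)
G(n) = -4
A(I) = -4
-z(A(W)) = -sqrt(39 - 4) = -sqrt(35)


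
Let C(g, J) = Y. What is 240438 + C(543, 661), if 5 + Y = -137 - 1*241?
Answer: 240055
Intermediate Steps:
Y = -383 (Y = -5 + (-137 - 1*241) = -5 + (-137 - 241) = -5 - 378 = -383)
C(g, J) = -383
240438 + C(543, 661) = 240438 - 383 = 240055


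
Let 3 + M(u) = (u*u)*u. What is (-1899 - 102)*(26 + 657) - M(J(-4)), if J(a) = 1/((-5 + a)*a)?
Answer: -63763822081/46656 ≈ -1.3667e+6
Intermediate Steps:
J(a) = 1/(a*(-5 + a))
M(u) = -3 + u³ (M(u) = -3 + (u*u)*u = -3 + u²*u = -3 + u³)
(-1899 - 102)*(26 + 657) - M(J(-4)) = (-1899 - 102)*(26 + 657) - (-3 + (1/((-4)*(-5 - 4)))³) = -2001*683 - (-3 + (-¼/(-9))³) = -1366683 - (-3 + (-¼*(-⅑))³) = -1366683 - (-3 + (1/36)³) = -1366683 - (-3 + 1/46656) = -1366683 - 1*(-139967/46656) = -1366683 + 139967/46656 = -63763822081/46656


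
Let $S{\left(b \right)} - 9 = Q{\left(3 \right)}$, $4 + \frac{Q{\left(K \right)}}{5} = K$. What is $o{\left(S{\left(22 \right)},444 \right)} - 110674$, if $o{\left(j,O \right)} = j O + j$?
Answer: $-108894$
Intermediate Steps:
$Q{\left(K \right)} = -20 + 5 K$
$S{\left(b \right)} = 4$ ($S{\left(b \right)} = 9 + \left(-20 + 5 \cdot 3\right) = 9 + \left(-20 + 15\right) = 9 - 5 = 4$)
$o{\left(j,O \right)} = j + O j$ ($o{\left(j,O \right)} = O j + j = j + O j$)
$o{\left(S{\left(22 \right)},444 \right)} - 110674 = 4 \left(1 + 444\right) - 110674 = 4 \cdot 445 - 110674 = 1780 - 110674 = -108894$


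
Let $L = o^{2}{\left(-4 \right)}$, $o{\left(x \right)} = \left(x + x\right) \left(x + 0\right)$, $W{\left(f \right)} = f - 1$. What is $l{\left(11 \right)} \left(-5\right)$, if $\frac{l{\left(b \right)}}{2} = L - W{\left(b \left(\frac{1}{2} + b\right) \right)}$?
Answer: $-8985$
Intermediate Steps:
$W{\left(f \right)} = -1 + f$
$o{\left(x \right)} = 2 x^{2}$ ($o{\left(x \right)} = 2 x x = 2 x^{2}$)
$L = 1024$ ($L = \left(2 \left(-4\right)^{2}\right)^{2} = \left(2 \cdot 16\right)^{2} = 32^{2} = 1024$)
$l{\left(b \right)} = 2050 - 2 b \left(\frac{1}{2} + b\right)$ ($l{\left(b \right)} = 2 \left(1024 - \left(-1 + b \left(\frac{1}{2} + b\right)\right)\right) = 2 \left(1025 - b \left(\frac{1}{2} + b\right)\right) = 2050 - 2 b \left(\frac{1}{2} + b\right)$)
$l{\left(11 \right)} \left(-5\right) = \left(2050 - 11 \left(1 + 2 \cdot 11\right)\right) \left(-5\right) = \left(2050 - 11 \left(1 + 22\right)\right) \left(-5\right) = \left(2050 - 11 \cdot 23\right) \left(-5\right) = \left(2050 - 253\right) \left(-5\right) = 1797 \left(-5\right) = -8985$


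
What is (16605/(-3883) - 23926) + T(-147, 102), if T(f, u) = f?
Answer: -93492064/3883 ≈ -24077.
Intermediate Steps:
(16605/(-3883) - 23926) + T(-147, 102) = (16605/(-3883) - 23926) - 147 = (16605*(-1/3883) - 23926) - 147 = (-16605/3883 - 23926) - 147 = -92921263/3883 - 147 = -93492064/3883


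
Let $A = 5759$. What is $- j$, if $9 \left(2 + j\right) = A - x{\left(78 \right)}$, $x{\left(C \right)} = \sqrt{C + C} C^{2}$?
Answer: $- \frac{5741}{9} + 1352 \sqrt{39} \approx 7805.4$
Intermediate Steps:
$x{\left(C \right)} = \sqrt{2} C^{\frac{5}{2}}$ ($x{\left(C \right)} = \sqrt{2 C} C^{2} = \sqrt{2} \sqrt{C} C^{2} = \sqrt{2} C^{\frac{5}{2}}$)
$j = \frac{5741}{9} - 1352 \sqrt{39}$ ($j = -2 + \frac{5759 - \sqrt{2} \cdot 78^{\frac{5}{2}}}{9} = -2 + \frac{5759 - \sqrt{2} \cdot 6084 \sqrt{78}}{9} = -2 + \frac{5759 - 12168 \sqrt{39}}{9} = -2 + \left(\frac{5759}{9} - 1352 \sqrt{39}\right) = \frac{5741}{9} - 1352 \sqrt{39} \approx -7805.4$)
$- j = - (\frac{5741}{9} - 1352 \sqrt{39}) = - \frac{5741}{9} + 1352 \sqrt{39}$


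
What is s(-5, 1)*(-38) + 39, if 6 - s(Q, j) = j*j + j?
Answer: -113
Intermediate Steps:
s(Q, j) = 6 - j - j**2 (s(Q, j) = 6 - (j*j + j) = 6 - (j**2 + j) = 6 - (j + j**2) = 6 + (-j - j**2) = 6 - j - j**2)
s(-5, 1)*(-38) + 39 = (6 - 1*1 - 1*1**2)*(-38) + 39 = (6 - 1 - 1*1)*(-38) + 39 = (6 - 1 - 1)*(-38) + 39 = 4*(-38) + 39 = -152 + 39 = -113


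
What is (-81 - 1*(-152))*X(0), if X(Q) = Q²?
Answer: 0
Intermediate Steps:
(-81 - 1*(-152))*X(0) = (-81 - 1*(-152))*0² = (-81 + 152)*0 = 71*0 = 0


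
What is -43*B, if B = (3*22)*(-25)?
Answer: 70950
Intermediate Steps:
B = -1650 (B = 66*(-25) = -1650)
-43*B = -43*(-1650) = 70950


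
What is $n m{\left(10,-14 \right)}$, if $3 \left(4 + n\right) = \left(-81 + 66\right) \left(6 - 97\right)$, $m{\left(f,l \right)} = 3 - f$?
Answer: $-3157$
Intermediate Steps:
$n = 451$ ($n = -4 + \frac{\left(-81 + 66\right) \left(6 - 97\right)}{3} = -4 + \frac{\left(-15\right) \left(-91\right)}{3} = -4 + \frac{1}{3} \cdot 1365 = -4 + 455 = 451$)
$n m{\left(10,-14 \right)} = 451 \left(3 - 10\right) = 451 \left(-7\right) = -3157$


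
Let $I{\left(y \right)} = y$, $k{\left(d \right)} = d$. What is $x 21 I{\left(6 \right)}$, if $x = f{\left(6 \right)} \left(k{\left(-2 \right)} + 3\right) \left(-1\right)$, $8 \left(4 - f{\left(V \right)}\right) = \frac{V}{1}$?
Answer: $- \frac{819}{2} \approx -409.5$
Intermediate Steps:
$f{\left(V \right)} = 4 - \frac{V}{8}$ ($f{\left(V \right)} = 4 - \frac{V 1^{-1}}{8} = 4 - \frac{V 1}{8} = 4 - \frac{V}{8}$)
$x = - \frac{13}{4}$ ($x = \left(4 - \frac{3}{4}\right) \left(-2 + 3\right) \left(-1\right) = \left(4 - \frac{3}{4}\right) 1 \left(-1\right) = \frac{13}{4} \left(-1\right) = - \frac{13}{4} \approx -3.25$)
$x 21 I{\left(6 \right)} = \left(- \frac{13}{4}\right) 21 \cdot 6 = \left(- \frac{273}{4}\right) 6 = - \frac{819}{2}$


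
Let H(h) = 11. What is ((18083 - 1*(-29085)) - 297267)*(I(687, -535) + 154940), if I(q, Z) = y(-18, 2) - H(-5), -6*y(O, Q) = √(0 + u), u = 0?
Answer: -38747587971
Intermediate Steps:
y(O, Q) = 0 (y(O, Q) = -√(0 + 0)/6 = -√0/6 = -⅙*0 = 0)
I(q, Z) = -11 (I(q, Z) = 0 - 1*11 = 0 - 11 = -11)
((18083 - 1*(-29085)) - 297267)*(I(687, -535) + 154940) = ((18083 - 1*(-29085)) - 297267)*(-11 + 154940) = ((18083 + 29085) - 297267)*154929 = (47168 - 297267)*154929 = -250099*154929 = -38747587971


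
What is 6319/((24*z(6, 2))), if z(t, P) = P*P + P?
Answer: 6319/144 ≈ 43.882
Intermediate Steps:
z(t, P) = P + P² (z(t, P) = P² + P = P + P²)
6319/((24*z(6, 2))) = 6319/((24*(2*(1 + 2)))) = 6319/((24*(2*3))) = 6319/((24*6)) = 6319/144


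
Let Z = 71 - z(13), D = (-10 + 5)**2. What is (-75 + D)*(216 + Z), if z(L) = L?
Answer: -13700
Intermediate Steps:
D = 25 (D = (-5)**2 = 25)
Z = 58 (Z = 71 - 1*13 = 71 - 13 = 58)
(-75 + D)*(216 + Z) = (-75 + 25)*(216 + 58) = -50*274 = -13700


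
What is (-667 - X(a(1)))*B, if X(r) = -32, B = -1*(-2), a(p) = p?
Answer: -1270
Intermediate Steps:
B = 2
(-667 - X(a(1)))*B = (-667 - 1*(-32))*2 = (-667 + 32)*2 = -635*2 = -1270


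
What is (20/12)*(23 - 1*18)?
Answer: 25/3 ≈ 8.3333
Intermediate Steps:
(20/12)*(23 - 1*18) = (20*(1/12))*(23 - 18) = (5/3)*5 = 25/3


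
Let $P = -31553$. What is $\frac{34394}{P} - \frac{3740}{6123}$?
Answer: $- \frac{328602682}{193199019} \approx -1.7009$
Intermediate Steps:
$\frac{34394}{P} - \frac{3740}{6123} = \frac{34394}{-31553} - \frac{3740}{6123} = 34394 \left(- \frac{1}{31553}\right) - \frac{3740}{6123} = - \frac{34394}{31553} - \frac{3740}{6123} = - \frac{328602682}{193199019}$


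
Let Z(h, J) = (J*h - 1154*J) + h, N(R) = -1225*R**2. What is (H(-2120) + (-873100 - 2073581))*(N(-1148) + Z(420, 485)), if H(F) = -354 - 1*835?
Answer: 4760185013123900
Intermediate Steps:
Z(h, J) = h - 1154*J + J*h (Z(h, J) = (-1154*J + J*h) + h = h - 1154*J + J*h)
H(F) = -1189 (H(F) = -354 - 835 = -1189)
(H(-2120) + (-873100 - 2073581))*(N(-1148) + Z(420, 485)) = (-1189 + (-873100 - 2073581))*(-1225*(-1148)**2 + (420 - 1154*485 + 485*420)) = (-1189 - 2946681)*(-1225*1317904 + (420 - 559690 + 203700)) = -2947870*(-1614432400 - 355570) = -2947870*(-1614787970) = 4760185013123900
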